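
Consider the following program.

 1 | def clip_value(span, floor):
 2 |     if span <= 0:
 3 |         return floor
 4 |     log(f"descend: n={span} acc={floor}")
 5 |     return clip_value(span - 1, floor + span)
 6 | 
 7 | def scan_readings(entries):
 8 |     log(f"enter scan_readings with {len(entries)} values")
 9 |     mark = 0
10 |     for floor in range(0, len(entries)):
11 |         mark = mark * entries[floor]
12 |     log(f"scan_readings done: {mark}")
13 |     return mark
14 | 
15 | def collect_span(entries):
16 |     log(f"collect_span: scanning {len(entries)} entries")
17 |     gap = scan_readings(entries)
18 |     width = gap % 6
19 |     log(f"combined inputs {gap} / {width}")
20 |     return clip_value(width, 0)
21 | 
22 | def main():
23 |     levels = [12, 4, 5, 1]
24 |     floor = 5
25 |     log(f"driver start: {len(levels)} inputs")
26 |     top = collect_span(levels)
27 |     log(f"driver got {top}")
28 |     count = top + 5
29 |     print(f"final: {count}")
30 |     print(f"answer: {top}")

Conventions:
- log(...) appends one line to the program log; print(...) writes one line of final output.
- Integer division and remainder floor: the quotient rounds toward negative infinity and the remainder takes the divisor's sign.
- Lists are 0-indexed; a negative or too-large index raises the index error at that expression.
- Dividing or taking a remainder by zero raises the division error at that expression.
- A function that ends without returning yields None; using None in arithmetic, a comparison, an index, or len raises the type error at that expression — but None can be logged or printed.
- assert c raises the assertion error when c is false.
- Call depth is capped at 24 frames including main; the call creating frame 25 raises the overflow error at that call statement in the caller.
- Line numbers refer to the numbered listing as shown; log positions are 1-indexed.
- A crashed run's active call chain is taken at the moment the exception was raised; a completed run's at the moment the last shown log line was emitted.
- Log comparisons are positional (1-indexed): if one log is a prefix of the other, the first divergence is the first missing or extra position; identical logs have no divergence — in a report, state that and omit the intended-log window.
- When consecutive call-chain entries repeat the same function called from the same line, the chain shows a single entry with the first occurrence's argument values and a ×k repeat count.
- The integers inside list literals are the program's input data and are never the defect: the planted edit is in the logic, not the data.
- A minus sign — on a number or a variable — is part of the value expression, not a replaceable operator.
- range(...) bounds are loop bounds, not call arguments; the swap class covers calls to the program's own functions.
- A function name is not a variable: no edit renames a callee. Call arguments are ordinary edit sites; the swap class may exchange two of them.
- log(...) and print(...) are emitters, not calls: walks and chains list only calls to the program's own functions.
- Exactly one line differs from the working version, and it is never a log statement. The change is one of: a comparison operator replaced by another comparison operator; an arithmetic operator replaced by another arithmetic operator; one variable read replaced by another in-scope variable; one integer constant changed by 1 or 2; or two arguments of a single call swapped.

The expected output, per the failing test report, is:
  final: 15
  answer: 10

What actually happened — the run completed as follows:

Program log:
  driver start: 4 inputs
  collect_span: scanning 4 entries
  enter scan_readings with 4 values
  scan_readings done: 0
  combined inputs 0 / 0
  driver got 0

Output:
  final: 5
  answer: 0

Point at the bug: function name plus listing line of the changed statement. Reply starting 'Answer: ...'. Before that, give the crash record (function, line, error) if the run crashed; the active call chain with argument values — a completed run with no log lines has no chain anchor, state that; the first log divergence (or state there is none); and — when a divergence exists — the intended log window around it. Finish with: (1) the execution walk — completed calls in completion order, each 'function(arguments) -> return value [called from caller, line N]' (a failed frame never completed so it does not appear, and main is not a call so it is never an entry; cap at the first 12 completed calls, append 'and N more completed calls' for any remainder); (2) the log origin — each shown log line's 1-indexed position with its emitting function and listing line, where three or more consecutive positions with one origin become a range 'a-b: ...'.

Answer: the defect is in scan_readings at line 11.
Key observation: Log line 4 is where behavior first shows: 'scan_readings done: 0' appears instead of 'scan_readings done: 22'.
Call chain: main.
First divergence: at position 4 the run shows 'scan_readings done: 0' where the working version logs 'scan_readings done: 22'.
Intended log window:
  2: collect_span: scanning 4 entries
  3: enter scan_readings with 4 values
  4: scan_readings done: 22
  5: combined inputs 22 / 4
Execution walk:
  scan_readings([12, 4, 5, 1]) -> 0  [called from collect_span, line 17]
  clip_value(0, 0) -> 0  [called from collect_span, line 20]
  collect_span([12, 4, 5, 1]) -> 0  [called from main, line 26]
Log origin:
  1: emitted by main (line 25)
  2: emitted by collect_span (line 16)
  3: emitted by scan_readings (line 8)
  4: emitted by scan_readings (line 12)
  5: emitted by collect_span (line 19)
  6: emitted by main (line 27)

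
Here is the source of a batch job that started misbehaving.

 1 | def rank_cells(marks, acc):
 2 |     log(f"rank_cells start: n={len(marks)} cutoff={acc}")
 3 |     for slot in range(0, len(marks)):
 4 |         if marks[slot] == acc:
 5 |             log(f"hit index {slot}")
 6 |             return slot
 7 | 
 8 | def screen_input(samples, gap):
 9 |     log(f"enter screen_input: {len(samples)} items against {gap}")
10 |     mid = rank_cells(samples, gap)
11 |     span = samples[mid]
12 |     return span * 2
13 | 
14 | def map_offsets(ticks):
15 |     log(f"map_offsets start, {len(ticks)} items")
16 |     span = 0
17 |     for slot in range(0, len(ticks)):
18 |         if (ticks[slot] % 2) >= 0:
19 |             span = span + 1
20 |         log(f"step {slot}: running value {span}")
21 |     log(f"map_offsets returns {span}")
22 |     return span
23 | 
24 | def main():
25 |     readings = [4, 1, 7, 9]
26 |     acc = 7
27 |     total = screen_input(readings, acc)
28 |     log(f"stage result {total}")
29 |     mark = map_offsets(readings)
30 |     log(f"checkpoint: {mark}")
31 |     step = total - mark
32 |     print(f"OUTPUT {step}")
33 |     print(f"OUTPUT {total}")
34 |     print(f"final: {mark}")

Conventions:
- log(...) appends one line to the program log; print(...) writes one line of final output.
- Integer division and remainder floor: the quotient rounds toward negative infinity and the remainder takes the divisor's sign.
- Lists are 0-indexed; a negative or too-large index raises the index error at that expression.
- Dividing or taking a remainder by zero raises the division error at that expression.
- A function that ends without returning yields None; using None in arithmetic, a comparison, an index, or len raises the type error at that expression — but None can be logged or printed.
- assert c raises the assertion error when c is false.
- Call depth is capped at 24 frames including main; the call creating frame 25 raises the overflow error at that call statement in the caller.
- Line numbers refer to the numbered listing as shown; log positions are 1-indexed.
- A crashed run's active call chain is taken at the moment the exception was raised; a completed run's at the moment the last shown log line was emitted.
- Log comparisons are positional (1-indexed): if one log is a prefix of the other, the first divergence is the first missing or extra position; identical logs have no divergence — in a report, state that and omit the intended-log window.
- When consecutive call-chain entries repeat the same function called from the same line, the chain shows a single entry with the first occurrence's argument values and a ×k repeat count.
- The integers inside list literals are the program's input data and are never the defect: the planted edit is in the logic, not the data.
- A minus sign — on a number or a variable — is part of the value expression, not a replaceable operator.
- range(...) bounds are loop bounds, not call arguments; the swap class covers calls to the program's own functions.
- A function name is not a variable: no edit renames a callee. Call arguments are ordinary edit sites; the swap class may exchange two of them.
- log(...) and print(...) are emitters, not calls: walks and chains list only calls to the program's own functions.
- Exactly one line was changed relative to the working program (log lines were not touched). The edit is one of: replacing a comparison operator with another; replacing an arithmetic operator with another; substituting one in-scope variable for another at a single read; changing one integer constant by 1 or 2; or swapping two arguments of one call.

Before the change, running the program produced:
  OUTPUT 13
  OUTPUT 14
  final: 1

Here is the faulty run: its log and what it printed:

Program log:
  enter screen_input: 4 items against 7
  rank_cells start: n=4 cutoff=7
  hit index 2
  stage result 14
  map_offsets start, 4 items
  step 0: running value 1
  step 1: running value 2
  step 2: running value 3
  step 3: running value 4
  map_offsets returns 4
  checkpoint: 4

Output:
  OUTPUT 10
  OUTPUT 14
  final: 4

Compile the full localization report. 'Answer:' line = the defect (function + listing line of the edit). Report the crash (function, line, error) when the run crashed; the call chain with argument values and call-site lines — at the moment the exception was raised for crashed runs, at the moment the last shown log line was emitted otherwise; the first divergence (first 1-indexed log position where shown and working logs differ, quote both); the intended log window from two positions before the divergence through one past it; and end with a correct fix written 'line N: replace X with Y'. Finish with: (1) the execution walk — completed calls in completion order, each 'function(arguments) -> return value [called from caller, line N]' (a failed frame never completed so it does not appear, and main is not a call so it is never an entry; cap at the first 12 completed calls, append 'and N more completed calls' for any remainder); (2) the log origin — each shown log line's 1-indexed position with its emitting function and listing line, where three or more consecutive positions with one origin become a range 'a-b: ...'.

Answer: the defect is in map_offsets at line 18.
Key observation: The earliest visible damage is log position 7 — 'step 1: running value 2' rather than the intended 'step 1: running value 1'.
Call chain: main.
First divergence: at position 7 the run shows 'step 1: running value 2' where the working version logs 'step 1: running value 1'.
Intended log window:
  5: map_offsets start, 4 items
  6: step 0: running value 1
  7: step 1: running value 1
  8: step 2: running value 1
Execution walk:
  rank_cells([4, 1, 7, 9], 7) -> 2  [called from screen_input, line 10]
  screen_input([4, 1, 7, 9], 7) -> 14  [called from main, line 27]
  map_offsets([4, 1, 7, 9]) -> 4  [called from main, line 29]
Log line origins:
  1: from screen_input, line 9
  2: from rank_cells, line 2
  3: from rank_cells, line 5
  4: from main, line 28
  5: from map_offsets, line 15
  6-9: from map_offsets, line 20
  10: from map_offsets, line 21
  11: from main, line 30
A correct fix: line 18: replace `>=` with `==`.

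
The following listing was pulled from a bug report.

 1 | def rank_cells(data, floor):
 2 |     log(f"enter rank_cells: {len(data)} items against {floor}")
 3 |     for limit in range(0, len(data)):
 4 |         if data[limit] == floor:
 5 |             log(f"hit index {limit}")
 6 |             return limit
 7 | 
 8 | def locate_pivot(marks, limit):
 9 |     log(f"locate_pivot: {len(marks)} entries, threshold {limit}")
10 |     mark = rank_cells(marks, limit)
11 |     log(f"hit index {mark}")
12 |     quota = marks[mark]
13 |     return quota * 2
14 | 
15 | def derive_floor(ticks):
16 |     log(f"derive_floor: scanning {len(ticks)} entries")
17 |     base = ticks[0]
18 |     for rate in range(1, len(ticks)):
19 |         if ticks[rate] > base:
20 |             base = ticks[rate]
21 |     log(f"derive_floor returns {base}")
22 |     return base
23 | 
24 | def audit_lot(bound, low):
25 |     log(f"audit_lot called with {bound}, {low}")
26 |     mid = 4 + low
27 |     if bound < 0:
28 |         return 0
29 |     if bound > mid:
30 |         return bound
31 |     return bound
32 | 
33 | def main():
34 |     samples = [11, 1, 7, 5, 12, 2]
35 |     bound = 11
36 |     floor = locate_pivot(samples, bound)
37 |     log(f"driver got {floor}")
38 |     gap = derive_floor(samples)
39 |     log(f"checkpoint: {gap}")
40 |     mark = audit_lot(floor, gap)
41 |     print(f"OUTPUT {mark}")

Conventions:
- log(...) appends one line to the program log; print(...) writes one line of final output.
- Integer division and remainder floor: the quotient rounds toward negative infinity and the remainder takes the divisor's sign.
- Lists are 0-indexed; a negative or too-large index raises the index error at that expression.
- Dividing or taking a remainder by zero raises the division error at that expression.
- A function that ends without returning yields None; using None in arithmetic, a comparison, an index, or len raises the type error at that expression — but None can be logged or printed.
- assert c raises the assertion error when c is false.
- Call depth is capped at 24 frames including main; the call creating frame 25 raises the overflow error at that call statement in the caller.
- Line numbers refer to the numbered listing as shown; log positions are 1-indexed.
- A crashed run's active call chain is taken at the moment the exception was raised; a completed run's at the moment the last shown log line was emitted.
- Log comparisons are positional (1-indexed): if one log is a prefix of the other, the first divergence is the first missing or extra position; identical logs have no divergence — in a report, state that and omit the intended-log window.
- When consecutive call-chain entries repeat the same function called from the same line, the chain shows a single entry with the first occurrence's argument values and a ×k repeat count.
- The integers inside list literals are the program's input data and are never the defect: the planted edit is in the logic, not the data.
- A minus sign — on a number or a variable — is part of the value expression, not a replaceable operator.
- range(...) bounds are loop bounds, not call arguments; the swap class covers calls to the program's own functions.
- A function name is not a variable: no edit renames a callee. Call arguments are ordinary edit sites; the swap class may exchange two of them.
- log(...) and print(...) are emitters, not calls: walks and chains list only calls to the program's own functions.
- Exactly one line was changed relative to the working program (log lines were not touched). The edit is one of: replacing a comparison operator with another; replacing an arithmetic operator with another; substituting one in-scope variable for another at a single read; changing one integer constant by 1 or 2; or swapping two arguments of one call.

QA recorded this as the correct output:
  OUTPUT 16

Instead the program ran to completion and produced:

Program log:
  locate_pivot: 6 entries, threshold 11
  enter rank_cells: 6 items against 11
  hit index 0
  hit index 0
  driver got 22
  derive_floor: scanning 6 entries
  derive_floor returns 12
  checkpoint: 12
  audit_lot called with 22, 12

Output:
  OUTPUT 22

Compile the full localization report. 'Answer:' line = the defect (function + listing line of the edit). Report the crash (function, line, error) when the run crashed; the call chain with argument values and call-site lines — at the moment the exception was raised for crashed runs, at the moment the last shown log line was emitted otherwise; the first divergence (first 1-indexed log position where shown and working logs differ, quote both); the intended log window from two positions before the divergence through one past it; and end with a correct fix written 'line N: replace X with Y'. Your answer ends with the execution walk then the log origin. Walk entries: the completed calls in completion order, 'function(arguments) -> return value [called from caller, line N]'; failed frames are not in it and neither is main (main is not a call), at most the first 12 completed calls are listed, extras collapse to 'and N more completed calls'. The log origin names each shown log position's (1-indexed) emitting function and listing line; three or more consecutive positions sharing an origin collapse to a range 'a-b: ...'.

Answer: the defect is in audit_lot at line 30.
Key observation: Nothing in the log betrays the bug — only the output does.
Call chain: main -> audit_lot(22, 12) (called at line 40).
First divergence: none — the logs agree in full.
Execution walk:
  rank_cells([11, 1, 7, 5, 12, 2], 11) -> 0  [called from locate_pivot, line 10]
  locate_pivot([11, 1, 7, 5, 12, 2], 11) -> 22  [called from main, line 36]
  derive_floor([11, 1, 7, 5, 12, 2]) -> 12  [called from main, line 38]
  audit_lot(22, 12) -> 22  [called from main, line 40]
Log origins:
  1: from locate_pivot, line 9
  2: from rank_cells, line 2
  3: from rank_cells, line 5
  4: from locate_pivot, line 11
  5: from main, line 37
  6: from derive_floor, line 16
  7: from derive_floor, line 21
  8: from main, line 39
  9: from audit_lot, line 25
A correct fix: line 30: replace `bound` with `mid`.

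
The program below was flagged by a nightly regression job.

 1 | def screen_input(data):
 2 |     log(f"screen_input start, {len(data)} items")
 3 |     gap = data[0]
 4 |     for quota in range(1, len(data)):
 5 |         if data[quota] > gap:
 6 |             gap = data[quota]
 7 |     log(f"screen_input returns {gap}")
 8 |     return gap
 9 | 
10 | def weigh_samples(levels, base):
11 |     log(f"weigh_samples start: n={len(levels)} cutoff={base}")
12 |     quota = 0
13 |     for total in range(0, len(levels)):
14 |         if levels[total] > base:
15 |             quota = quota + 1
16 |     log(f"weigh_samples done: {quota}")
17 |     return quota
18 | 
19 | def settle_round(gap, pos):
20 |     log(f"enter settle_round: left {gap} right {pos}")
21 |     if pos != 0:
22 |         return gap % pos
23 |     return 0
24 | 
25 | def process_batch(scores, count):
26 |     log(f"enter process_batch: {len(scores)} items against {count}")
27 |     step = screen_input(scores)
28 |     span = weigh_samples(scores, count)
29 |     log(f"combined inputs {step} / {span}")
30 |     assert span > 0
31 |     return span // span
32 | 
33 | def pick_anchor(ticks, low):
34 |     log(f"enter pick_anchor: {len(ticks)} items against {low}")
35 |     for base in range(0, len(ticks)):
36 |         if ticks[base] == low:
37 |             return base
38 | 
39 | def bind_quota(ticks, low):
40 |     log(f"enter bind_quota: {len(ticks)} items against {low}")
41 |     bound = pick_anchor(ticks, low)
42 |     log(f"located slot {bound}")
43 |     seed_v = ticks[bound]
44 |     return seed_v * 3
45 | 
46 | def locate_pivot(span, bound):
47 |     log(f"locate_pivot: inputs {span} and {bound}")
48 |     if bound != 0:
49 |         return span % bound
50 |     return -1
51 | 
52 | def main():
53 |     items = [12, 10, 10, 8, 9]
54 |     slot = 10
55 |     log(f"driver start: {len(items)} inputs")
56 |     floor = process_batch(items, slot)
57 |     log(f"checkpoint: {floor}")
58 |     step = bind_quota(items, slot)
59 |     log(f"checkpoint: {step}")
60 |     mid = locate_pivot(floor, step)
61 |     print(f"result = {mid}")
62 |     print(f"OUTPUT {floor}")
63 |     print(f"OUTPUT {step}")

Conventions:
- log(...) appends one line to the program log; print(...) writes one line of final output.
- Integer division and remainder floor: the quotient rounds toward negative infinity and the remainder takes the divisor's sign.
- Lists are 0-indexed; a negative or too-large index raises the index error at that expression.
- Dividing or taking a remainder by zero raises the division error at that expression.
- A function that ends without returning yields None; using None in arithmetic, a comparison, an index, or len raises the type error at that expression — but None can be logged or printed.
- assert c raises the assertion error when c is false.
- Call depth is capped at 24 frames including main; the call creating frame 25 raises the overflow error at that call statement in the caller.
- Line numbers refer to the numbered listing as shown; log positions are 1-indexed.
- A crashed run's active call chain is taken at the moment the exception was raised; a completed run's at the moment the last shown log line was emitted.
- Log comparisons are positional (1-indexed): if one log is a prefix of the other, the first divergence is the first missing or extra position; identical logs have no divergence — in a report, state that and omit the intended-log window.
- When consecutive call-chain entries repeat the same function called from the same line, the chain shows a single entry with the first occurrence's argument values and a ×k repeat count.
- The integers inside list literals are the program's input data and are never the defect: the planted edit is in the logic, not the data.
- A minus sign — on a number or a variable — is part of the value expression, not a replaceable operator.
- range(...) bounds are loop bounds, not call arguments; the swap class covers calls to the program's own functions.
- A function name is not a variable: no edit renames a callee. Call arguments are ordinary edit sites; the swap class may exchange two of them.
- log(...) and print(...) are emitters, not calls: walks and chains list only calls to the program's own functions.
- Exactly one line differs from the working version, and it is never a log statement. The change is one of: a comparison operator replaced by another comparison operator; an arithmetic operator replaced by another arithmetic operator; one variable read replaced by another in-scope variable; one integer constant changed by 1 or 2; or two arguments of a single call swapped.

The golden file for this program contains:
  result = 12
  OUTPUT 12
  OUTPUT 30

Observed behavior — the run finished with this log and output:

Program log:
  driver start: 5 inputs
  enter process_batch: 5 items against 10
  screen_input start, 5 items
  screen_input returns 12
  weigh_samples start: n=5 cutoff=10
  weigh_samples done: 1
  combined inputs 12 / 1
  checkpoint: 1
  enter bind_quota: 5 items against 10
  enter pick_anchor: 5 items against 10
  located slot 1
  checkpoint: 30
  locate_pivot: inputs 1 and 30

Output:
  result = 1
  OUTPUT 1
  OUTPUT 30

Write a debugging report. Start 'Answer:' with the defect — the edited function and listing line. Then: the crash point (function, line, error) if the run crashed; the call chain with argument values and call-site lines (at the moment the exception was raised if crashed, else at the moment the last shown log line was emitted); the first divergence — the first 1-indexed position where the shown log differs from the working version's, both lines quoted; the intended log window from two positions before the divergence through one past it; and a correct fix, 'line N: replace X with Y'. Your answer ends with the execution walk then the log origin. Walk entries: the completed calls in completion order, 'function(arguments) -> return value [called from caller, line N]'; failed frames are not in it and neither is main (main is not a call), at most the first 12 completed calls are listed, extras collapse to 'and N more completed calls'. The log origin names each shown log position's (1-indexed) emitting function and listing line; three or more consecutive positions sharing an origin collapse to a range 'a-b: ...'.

Answer: the defect is in process_batch at line 31.
Core observation: The log first diverges at position 8: the faulty run prints 'checkpoint: 1' where the working version prints 'checkpoint: 12'.
Call chain: main -> locate_pivot(1, 30) (called at line 60).
First divergence: position 8; shown 'checkpoint: 1' vs intended 'checkpoint: 12'.
Intended log window:
  6: weigh_samples done: 1
  7: combined inputs 12 / 1
  8: checkpoint: 12
  9: enter bind_quota: 5 items against 10
Execution walk:
  screen_input([12, 10, 10, 8, 9]) -> 12  [called from process_batch, line 27]
  weigh_samples([12, 10, 10, 8, 9], 10) -> 1  [called from process_batch, line 28]
  process_batch([12, 10, 10, 8, 9], 10) -> 1  [called from main, line 56]
  pick_anchor([12, 10, 10, 8, 9], 10) -> 1  [called from bind_quota, line 41]
  bind_quota([12, 10, 10, 8, 9], 10) -> 30  [called from main, line 58]
  locate_pivot(1, 30) -> 1  [called from main, line 60]
Log origin:
  1: emitted by main (line 55)
  2: emitted by process_batch (line 26)
  3: emitted by screen_input (line 2)
  4: emitted by screen_input (line 7)
  5: emitted by weigh_samples (line 11)
  6: emitted by weigh_samples (line 16)
  7: emitted by process_batch (line 29)
  8: emitted by main (line 57)
  9: emitted by bind_quota (line 40)
  10: emitted by pick_anchor (line 34)
  11: emitted by bind_quota (line 42)
  12: emitted by main (line 59)
  13: emitted by locate_pivot (line 47)
A correct fix: line 31: replace `span // span` with `step // span`.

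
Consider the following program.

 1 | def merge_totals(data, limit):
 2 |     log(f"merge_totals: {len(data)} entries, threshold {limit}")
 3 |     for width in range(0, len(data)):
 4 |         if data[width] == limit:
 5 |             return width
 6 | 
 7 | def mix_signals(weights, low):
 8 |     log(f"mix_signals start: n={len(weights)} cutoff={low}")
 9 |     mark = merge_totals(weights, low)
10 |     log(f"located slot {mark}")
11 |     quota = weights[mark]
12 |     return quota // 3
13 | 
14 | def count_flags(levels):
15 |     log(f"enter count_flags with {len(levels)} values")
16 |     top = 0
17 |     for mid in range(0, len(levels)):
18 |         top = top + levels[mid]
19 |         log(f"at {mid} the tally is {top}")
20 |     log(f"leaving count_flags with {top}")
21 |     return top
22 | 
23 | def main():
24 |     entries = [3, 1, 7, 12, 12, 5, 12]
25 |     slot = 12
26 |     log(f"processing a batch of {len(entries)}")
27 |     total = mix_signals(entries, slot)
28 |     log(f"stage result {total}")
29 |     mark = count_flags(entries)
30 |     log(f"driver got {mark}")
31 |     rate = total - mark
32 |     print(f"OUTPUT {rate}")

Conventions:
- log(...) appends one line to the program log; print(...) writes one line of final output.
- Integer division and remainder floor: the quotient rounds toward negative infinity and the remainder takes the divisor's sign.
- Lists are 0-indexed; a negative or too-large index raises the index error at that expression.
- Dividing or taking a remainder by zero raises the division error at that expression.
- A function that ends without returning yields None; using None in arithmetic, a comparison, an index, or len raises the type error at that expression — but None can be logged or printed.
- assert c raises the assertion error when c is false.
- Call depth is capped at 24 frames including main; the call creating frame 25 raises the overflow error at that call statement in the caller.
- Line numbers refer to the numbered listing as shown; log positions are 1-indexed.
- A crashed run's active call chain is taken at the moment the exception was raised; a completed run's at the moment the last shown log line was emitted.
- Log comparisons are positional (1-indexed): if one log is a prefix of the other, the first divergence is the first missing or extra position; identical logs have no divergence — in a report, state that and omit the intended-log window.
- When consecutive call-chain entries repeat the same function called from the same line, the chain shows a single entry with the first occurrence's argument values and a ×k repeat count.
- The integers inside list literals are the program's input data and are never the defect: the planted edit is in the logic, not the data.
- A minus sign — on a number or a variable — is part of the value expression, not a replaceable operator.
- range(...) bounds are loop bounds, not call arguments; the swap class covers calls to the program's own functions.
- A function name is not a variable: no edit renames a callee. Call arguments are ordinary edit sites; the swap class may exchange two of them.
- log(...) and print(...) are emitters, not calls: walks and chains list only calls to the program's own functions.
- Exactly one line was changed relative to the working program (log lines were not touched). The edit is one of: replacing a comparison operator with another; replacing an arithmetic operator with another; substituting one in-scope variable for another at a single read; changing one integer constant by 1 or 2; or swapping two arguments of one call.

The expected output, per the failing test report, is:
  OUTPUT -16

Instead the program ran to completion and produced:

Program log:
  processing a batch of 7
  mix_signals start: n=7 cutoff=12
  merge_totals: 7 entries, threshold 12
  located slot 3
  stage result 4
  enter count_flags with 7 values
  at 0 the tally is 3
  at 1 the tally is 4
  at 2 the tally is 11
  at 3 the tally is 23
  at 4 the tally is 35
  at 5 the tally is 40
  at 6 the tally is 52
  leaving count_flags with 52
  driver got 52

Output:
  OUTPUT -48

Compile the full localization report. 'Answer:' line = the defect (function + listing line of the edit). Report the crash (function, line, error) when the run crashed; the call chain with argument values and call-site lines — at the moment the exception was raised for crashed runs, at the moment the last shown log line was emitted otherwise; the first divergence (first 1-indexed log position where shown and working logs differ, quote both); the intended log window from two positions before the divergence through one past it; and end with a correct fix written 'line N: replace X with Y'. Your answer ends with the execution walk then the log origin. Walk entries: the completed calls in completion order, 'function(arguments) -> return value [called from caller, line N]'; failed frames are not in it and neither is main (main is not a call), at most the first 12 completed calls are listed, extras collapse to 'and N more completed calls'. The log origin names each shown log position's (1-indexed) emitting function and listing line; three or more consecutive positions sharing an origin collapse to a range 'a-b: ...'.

Answer: the defect is in mix_signals at line 12.
Core observation: Log line 5 is where behavior first shows: 'stage result 4' appears instead of 'stage result 36'.
Call chain: main.
First divergence: position 5; shown 'stage result 4' vs intended 'stage result 36'.
Intended log window:
  3: merge_totals: 7 entries, threshold 12
  4: located slot 3
  5: stage result 36
  6: enter count_flags with 7 values
Execution walk:
  merge_totals([3, 1, 7, 12, 12, 5, 12], 12) -> 3  [called from mix_signals, line 9]
  mix_signals([3, 1, 7, 12, 12, 5, 12], 12) -> 4  [called from main, line 27]
  count_flags([3, 1, 7, 12, 12, 5, 12]) -> 52  [called from main, line 29]
Origin of each log line:
  1: emitted by main (line 26)
  2: emitted by mix_signals (line 8)
  3: emitted by merge_totals (line 2)
  4: emitted by mix_signals (line 10)
  5: emitted by main (line 28)
  6: emitted by count_flags (line 15)
  7-13: emitted by count_flags (line 19)
  14: emitted by count_flags (line 20)
  15: emitted by main (line 30)
A correct fix: line 12: replace `//` with `*`.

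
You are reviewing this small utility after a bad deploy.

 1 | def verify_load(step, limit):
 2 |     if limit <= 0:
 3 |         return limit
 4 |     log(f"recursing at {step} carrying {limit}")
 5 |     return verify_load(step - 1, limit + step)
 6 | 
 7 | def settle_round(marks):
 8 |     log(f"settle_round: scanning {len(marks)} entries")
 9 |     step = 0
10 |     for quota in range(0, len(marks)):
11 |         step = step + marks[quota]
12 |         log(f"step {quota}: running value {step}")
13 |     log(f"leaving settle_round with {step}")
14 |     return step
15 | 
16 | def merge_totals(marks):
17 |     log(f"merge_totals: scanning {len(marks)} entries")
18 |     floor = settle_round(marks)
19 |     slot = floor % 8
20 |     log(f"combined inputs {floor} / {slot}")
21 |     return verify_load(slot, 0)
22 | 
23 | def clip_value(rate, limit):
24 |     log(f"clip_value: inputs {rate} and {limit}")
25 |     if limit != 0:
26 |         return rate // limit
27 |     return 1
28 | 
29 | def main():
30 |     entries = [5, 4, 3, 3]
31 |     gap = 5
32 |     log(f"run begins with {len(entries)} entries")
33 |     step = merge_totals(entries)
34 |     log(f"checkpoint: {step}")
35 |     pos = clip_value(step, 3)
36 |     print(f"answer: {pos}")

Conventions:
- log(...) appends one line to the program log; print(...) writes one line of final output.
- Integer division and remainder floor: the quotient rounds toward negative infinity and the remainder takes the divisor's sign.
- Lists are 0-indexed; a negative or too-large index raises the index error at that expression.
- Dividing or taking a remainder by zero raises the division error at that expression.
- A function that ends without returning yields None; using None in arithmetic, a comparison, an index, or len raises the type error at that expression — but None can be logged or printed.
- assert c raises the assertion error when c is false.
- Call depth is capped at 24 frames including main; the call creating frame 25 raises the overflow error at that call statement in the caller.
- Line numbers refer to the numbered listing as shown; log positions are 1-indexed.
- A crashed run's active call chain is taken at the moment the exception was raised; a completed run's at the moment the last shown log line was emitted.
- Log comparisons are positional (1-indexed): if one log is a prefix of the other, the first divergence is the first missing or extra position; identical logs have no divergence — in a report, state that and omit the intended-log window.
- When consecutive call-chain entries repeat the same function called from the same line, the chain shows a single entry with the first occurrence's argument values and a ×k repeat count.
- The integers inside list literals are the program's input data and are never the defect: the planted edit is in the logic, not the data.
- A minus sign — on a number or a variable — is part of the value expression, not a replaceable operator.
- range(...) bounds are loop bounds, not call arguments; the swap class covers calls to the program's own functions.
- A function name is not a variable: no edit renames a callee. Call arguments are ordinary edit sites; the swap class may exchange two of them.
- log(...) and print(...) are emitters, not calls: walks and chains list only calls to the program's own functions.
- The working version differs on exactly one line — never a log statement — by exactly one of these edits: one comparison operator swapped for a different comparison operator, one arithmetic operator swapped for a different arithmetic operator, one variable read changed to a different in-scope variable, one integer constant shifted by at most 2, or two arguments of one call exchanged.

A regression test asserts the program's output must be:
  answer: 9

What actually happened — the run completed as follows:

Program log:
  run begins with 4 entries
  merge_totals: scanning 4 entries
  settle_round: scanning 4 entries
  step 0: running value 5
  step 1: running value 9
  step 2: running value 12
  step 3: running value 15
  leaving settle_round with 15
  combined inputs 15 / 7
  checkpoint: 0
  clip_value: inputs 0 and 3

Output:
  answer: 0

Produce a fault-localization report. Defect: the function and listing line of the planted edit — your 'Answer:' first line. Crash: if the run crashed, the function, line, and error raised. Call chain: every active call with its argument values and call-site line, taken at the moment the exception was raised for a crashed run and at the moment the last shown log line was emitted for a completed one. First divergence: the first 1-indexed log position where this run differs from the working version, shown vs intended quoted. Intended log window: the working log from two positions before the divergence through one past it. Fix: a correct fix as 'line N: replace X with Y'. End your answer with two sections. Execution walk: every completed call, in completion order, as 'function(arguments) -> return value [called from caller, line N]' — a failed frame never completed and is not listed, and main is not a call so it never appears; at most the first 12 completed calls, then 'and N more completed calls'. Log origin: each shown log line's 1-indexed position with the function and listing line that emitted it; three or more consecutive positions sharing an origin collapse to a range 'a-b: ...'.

Answer: the defect is in verify_load at line 2.
Key observation: At log position 10 the runs split — shown 'checkpoint: 0', but the working version logs 'recursing at 7 carrying 0'.
Call chain: main -> clip_value(0, 3) (called at line 35).
First divergence: at position 10 the run shows 'checkpoint: 0' where the working version logs 'recursing at 7 carrying 0'.
Intended log window:
  8: leaving settle_round with 15
  9: combined inputs 15 / 7
  10: recursing at 7 carrying 0
  11: recursing at 6 carrying 7
Execution walk:
  settle_round([5, 4, 3, 3]) -> 15  [called from merge_totals, line 18]
  verify_load(7, 0) -> 0  [called from merge_totals, line 21]
  merge_totals([5, 4, 3, 3]) -> 0  [called from main, line 33]
  clip_value(0, 3) -> 0  [called from main, line 35]
Origin of each log line:
  1: from main, line 32
  2: from merge_totals, line 17
  3: from settle_round, line 8
  4-7: from settle_round, line 12
  8: from settle_round, line 13
  9: from merge_totals, line 20
  10: from main, line 34
  11: from clip_value, line 24
A correct fix: line 2: replace `limit` with `step`.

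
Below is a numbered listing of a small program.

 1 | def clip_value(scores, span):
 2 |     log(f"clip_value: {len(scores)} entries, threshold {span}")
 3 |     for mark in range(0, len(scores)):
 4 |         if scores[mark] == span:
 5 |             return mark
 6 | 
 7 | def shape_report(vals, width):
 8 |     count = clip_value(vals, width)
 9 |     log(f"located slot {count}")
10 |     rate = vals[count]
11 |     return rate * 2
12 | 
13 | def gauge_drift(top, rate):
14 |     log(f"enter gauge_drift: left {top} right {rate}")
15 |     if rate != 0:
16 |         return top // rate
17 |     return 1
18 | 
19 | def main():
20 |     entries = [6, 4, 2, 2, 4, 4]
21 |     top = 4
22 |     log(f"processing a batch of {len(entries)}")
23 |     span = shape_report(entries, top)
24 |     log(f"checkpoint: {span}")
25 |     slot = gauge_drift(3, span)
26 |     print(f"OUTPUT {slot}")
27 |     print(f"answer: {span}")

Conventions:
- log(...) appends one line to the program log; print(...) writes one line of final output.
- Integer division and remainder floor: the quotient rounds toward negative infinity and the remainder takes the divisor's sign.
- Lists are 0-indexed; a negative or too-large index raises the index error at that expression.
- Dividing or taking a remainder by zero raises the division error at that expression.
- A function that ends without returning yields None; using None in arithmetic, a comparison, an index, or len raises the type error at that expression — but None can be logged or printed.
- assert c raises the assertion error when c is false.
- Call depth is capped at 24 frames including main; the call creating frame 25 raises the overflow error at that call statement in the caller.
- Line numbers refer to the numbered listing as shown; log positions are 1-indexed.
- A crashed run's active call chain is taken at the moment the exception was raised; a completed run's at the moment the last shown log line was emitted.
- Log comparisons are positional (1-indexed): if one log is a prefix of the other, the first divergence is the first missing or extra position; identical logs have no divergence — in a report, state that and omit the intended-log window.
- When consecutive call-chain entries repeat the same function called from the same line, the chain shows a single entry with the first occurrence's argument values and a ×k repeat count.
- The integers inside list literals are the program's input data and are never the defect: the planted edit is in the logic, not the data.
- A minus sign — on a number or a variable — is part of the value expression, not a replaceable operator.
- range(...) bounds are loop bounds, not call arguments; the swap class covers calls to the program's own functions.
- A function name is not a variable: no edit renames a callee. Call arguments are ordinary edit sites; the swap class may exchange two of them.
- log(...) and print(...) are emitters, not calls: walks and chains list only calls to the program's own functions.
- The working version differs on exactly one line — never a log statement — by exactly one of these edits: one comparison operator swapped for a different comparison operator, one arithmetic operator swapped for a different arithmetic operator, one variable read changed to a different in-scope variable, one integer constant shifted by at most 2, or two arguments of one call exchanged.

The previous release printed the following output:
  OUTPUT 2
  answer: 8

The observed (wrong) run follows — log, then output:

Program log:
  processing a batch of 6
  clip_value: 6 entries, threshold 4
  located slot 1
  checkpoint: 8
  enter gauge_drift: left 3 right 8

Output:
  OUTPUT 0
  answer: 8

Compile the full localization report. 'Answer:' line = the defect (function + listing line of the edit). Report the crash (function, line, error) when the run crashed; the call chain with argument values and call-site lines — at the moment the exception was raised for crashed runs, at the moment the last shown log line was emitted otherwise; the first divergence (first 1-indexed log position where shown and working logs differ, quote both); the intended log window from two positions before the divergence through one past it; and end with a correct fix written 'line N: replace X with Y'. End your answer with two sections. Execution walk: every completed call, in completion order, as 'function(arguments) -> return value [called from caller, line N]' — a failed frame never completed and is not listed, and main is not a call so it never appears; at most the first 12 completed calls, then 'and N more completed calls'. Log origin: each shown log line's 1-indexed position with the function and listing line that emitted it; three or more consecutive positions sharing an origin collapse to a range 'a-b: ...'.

Answer: the defect is in main at line 25.
Key observation: Everything matches until log position 5, which reads 'enter gauge_drift: left 3 right 8' in place of 'enter gauge_drift: left 8 right 3'.
Call chain: main -> gauge_drift(3, 8) (called at line 25).
First divergence: position 5; shown 'enter gauge_drift: left 3 right 8' vs intended 'enter gauge_drift: left 8 right 3'.
Intended log window:
  3: located slot 1
  4: checkpoint: 8
  5: enter gauge_drift: left 8 right 3
Execution walk:
  clip_value([6, 4, 2, 2, 4, 4], 4) -> 1  [called from shape_report, line 8]
  shape_report([6, 4, 2, 2, 4, 4], 4) -> 8  [called from main, line 23]
  gauge_drift(3, 8) -> 0  [called from main, line 25]
Log origins:
  1: emitted by main (line 22)
  2: emitted by clip_value (line 2)
  3: emitted by shape_report (line 9)
  4: emitted by main (line 24)
  5: emitted by gauge_drift (line 14)
A correct fix: line 25: replace `gauge_drift(3, span)` with `gauge_drift(span, 3)`.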